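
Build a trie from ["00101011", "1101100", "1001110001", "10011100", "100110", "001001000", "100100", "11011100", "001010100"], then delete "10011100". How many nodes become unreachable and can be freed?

0

Walk "10011100" from the leaf back toward the root, removing each node that no remaining word uses.
Every node on "10011100" is still needed (e.g. by "1001110001"), so nothing is freed.
Nodes removed: 0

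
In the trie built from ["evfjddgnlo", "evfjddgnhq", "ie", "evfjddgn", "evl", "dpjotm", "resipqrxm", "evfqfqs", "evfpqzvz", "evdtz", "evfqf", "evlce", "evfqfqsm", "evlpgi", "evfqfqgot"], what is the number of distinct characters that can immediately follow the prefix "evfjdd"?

Walk "evfjdd" from the root, arriving at one node.
Characters that immediately follow "evfjdd" among the stored strings: {g}.
That node has 1 child edge.

1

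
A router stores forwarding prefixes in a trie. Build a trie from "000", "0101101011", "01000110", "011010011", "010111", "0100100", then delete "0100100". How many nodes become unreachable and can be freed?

3

After clearing the end-marker at "0100100", prune upward until reaching a node still needed by another word.
The suffix "100" (3 nodes) is used only by "0100100"; the node for "0100" still has the child "0", so pruning stops there.
Nodes removed: 3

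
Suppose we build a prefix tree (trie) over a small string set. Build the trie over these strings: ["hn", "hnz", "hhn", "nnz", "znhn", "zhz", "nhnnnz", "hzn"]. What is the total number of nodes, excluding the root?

Insert word by word; a character creates a node only if that edge doesn't already exist:
  "hn" → 2 new (h, n)
  "hnz" → prefix "hn" already present; 1 new (z)
  "hhn" → prefix "h" already present; 2 new (h, n)
  "nnz" → 3 new (n, n, z)
  "znhn" → 4 new (z, n, h, n)
  "zhz" → prefix "z" already present; 2 new (h, z)
  "nhnnnz" → prefix "n" already present; 5 new (h, n, n, n, z)
  "hzn" → prefix "h" already present; 2 new (z, n)
Total nodes = 2 + 1 + 2 + 3 + 4 + 2 + 5 + 2 = 21

21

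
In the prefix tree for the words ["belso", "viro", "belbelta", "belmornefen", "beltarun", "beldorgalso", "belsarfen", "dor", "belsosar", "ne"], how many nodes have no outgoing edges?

9

Leaves are exactly the stored words that no other stored word extends.
Those words: "belbelta", "beldorgalso", "belmornefen", "belsarfen", "belsosar", "beltarun", "dor", "ne", "viro"
Leaf count: 9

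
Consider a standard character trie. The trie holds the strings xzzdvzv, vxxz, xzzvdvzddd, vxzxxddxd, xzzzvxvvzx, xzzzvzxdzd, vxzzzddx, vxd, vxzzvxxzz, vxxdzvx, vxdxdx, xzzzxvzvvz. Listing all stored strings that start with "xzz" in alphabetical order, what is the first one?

Words with prefix "xzz", in lexicographic order: "xzzdvzv", "xzzvdvzddd", "xzzzvxvvzx", "xzzzvzxdzd", "xzzzxvzvvz"
Position 1: xzzdvzv

xzzdvzv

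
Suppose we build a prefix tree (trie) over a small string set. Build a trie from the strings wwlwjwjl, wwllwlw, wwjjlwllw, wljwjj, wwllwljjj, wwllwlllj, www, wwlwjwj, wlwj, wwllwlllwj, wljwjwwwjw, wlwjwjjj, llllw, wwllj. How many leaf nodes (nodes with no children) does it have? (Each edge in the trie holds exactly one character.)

A leaf is a node with no children — equivalently, the end of a word that is not a proper prefix of any other stored word.
Those words: "llllw", "wljwjj", "wljwjwwwjw", "wlwjwjjj", "wwjjlwllw", "wwllj", "wwllwljjj", "wwllwlllj", "wwllwlllwj", "wwllwlw", "wwlwjwjl", "www"
Leaf count: 12

12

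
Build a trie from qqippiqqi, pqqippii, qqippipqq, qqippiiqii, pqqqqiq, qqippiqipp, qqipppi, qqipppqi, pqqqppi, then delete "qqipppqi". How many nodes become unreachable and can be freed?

A node on "qqipppqi"'s path can go only if nothing else ends at it or branches off below it.
The suffix "qi" (2 nodes) is used only by "qqipppqi"; the node for "qqippp" still has the child "i", so pruning stops there.
Nodes removed: 2

2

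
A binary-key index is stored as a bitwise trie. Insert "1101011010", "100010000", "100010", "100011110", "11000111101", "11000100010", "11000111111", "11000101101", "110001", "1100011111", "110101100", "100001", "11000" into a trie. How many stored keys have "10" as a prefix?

Walk to "10"; the words in its subtree are exactly those with that prefix.
Matches: "100001", "100010", "100010000", "100011110"
Count: 4

4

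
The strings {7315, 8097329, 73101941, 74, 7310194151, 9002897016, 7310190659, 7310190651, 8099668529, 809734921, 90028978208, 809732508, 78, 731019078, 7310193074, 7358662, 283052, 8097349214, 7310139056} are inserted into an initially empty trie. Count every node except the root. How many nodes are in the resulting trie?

Trace insertions, counting only characters that open a new branch:
  "7315" → 4 new (7, 3, 1, 5)
  "8097329" → 7 new (8, 0, 9, 7, 3, 2, 9)
  "73101941" → prefix "731" already present; 5 new (0, 1, 9, 4, 1)
  "74" → prefix "7" already present; 1 new (4)
  "7310194151" → prefix "73101941" already present; 2 new (5, 1)
  "9002897016" → 10 new (9, 0, 0, 2, 8, 9, 7, 0, 1, 6)
  "7310190659" → prefix "731019" already present; 4 new (0, 6, 5, 9)
  "7310190651" → prefix "731019065" already present; 1 new (1)
  "8099668529" → prefix "809" already present; 7 new (9, 6, 6, 8, 5, 2, 9)
  "809734921" → prefix "80973" already present; 4 new (4, 9, 2, 1)
  "90028978208" → prefix "9002897" already present; 4 new (8, 2, 0, 8)
  "809732508" → prefix "809732" already present; 3 new (5, 0, 8)
  "78" → prefix "7" already present; 1 new (8)
  "731019078" → prefix "7310190" already present; 2 new (7, 8)
  "7310193074" → prefix "731019" already present; 4 new (3, 0, 7, 4)
  "7358662" → prefix "73" already present; 5 new (5, 8, 6, 6, 2)
  "283052" → 6 new (2, 8, 3, 0, 5, 2)
  "8097349214" → prefix "809734921" already present; 1 new (4)
  "7310139056" → prefix "73101" already present; 5 new (3, 9, 0, 5, 6)
Total nodes = 4 + 7 + 5 + 1 + 2 + 10 + 4 + 1 + 7 + 4 + 4 + 3 + 1 + 2 + 4 + 5 + 6 + 1 + 5 = 76

76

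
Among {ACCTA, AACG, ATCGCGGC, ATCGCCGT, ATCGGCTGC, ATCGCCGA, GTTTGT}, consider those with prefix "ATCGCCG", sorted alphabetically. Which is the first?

Words with prefix "ATCGCCG", in lexicographic order: "ATCGCCGA", "ATCGCCGT"
Position 1: ATCGCCGA

ATCGCCGA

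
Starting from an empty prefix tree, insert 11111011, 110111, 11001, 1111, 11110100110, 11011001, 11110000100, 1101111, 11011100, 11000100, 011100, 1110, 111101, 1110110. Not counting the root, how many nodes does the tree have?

Count nodes per top-level branch (shared prefixes stored once):
  '0'-branch (011100): 6 nodes
  '1'-branch (11000100, 11001, 11011001, 110111, 11011100, 1101111, 1110, 1110110, 1111, 11110000100, 111101, 11110100110, 11111011): 41 nodes
Sum: 47

47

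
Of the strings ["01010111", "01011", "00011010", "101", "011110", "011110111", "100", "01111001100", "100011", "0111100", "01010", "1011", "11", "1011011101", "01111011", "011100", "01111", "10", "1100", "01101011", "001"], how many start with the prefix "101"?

3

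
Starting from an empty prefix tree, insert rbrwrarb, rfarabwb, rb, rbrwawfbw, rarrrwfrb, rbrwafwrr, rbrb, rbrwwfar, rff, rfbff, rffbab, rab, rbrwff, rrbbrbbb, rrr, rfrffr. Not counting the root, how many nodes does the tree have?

59

For each word, the new-node count is its length minus the longest prefix already in the trie:
  "rbrwrarb" → 8 new (r, b, r, w, r, a, r, b)
  "rfarabwb" → prefix "r" already present; 7 new (f, a, r, a, b, w, b)
  "rb" → prefix "rb" already present; 0 new (none)
  "rbrwawfbw" → prefix "rbrw" already present; 5 new (a, w, f, b, w)
  "rarrrwfrb" → prefix "r" already present; 8 new (a, r, r, r, w, f, r, b)
  "rbrwafwrr" → prefix "rbrwa" already present; 4 new (f, w, r, r)
  "rbrb" → prefix "rbr" already present; 1 new (b)
  "rbrwwfar" → prefix "rbrw" already present; 4 new (w, f, a, r)
  "rff" → prefix "rf" already present; 1 new (f)
  "rfbff" → prefix "rf" already present; 3 new (b, f, f)
  "rffbab" → prefix "rff" already present; 3 new (b, a, b)
  "rab" → prefix "ra" already present; 1 new (b)
  "rbrwff" → prefix "rbrw" already present; 2 new (f, f)
  "rrbbrbbb" → prefix "r" already present; 7 new (r, b, b, r, b, b, b)
  "rrr" → prefix "rr" already present; 1 new (r)
  "rfrffr" → prefix "rf" already present; 4 new (r, f, f, r)
Total nodes = 8 + 7 + 0 + 5 + 8 + 4 + 1 + 4 + 1 + 3 + 3 + 1 + 2 + 7 + 1 + 4 = 59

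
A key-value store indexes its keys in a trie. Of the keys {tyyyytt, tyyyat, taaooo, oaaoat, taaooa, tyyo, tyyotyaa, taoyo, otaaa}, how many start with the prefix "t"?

Walk to "t"; the words in its subtree are exactly those with that prefix.
Matches: "taaooa", "taaooo", "taoyo", "tyyo", "tyyotyaa", "tyyyat", "tyyyytt"
Count: 7

7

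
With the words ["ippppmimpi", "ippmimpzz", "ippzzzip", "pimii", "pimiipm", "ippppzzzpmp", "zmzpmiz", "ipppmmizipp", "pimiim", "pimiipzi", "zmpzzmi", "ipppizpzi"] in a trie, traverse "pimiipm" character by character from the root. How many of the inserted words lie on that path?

Traverse "pimiipm" character by character; count nodes along the way that are marked as word ends.
Prefixes of the query that are stored words: "pimii", "pimiipm"
Count: 2

2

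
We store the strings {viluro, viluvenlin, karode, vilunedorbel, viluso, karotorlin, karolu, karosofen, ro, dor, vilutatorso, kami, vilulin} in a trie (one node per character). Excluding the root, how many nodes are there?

58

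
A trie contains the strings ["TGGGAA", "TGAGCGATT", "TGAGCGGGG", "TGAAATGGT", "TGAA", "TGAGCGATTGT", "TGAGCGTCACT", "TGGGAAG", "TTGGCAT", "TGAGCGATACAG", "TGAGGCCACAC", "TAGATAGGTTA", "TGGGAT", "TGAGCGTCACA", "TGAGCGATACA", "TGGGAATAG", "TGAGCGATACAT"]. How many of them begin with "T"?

17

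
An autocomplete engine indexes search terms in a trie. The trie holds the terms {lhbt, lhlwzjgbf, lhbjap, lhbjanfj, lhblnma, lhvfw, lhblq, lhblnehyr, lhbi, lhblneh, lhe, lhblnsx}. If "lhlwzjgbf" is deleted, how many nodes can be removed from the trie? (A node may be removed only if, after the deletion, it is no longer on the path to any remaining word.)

7

After clearing the end-marker at "lhlwzjgbf", prune upward until reaching a node still needed by another word.
The suffix "lwzjgbf" (7 nodes) is used only by "lhlwzjgbf"; the node for "lh" still has the child "b", so pruning stops there.
Nodes removed: 7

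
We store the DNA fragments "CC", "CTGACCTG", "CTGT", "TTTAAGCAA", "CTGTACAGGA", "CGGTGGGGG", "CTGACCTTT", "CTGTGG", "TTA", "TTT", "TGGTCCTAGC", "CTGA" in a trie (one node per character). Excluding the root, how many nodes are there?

47

Trace insertions, counting only characters that open a new branch:
  "CC" → 2 new (C, C)
  "CTGACCTG" → prefix "C" already present; 7 new (T, G, A, C, C, T, G)
  "CTGT" → prefix "CTG" already present; 1 new (T)
  "TTTAAGCAA" → 9 new (T, T, T, A, A, G, C, A, A)
  "CTGTACAGGA" → prefix "CTGT" already present; 6 new (A, C, A, G, G, A)
  "CGGTGGGGG" → prefix "C" already present; 8 new (G, G, T, G, G, G, G, G)
  "CTGACCTTT" → prefix "CTGACCT" already present; 2 new (T, T)
  "CTGTGG" → prefix "CTGT" already present; 2 new (G, G)
  "TTA" → prefix "TT" already present; 1 new (A)
  "TTT" → prefix "TTT" already present; 0 new (none)
  "TGGTCCTAGC" → prefix "T" already present; 9 new (G, G, T, C, C, T, A, G, C)
  "CTGA" → prefix "CTGA" already present; 0 new (none)
Total nodes = 2 + 7 + 1 + 9 + 6 + 8 + 2 + 2 + 1 + 0 + 9 + 0 = 47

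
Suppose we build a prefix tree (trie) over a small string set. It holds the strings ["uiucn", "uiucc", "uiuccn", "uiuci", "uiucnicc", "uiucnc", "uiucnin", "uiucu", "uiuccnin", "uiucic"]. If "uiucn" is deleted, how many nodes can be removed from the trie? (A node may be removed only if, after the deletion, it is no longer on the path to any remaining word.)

0

Walk "uiucn" from the leaf back toward the root, removing each node that no remaining word uses.
Every node on "uiucn" is still needed (e.g. by "uiucnicc"), so nothing is freed.
Nodes removed: 0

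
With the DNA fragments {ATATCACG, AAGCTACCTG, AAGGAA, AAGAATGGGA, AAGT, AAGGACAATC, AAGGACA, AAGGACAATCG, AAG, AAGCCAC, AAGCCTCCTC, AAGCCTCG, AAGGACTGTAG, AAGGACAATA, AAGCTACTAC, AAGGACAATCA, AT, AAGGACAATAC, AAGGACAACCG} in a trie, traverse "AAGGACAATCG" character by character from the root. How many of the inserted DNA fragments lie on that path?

4

Walk "AAGGACAATCG" from the root; an end-of-word marker is hit whenever a stored word is a prefix of "AAGGACAATCG".
Prefixes of the query that are stored words: "AAG", "AAGGACA", "AAGGACAATC", "AAGGACAATCG"
Count: 4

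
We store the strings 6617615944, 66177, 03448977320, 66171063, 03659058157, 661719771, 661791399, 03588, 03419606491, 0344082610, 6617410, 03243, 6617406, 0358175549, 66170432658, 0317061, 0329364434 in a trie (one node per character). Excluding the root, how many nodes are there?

For each word, the new-node count is its length minus the longest prefix already in the trie:
  "6617615944" → 10 new (6, 6, 1, 7, 6, 1, 5, 9, 4, 4)
  "66177" → prefix "6617" already present; 1 new (7)
  "03448977320" → 11 new (0, 3, 4, 4, 8, 9, 7, 7, 3, 2, 0)
  "66171063" → prefix "6617" already present; 4 new (1, 0, 6, 3)
  "03659058157" → prefix "03" already present; 9 new (6, 5, 9, 0, 5, 8, 1, 5, 7)
  "661719771" → prefix "66171" already present; 4 new (9, 7, 7, 1)
  "661791399" → prefix "6617" already present; 5 new (9, 1, 3, 9, 9)
  "03588" → prefix "03" already present; 3 new (5, 8, 8)
  "03419606491" → prefix "034" already present; 8 new (1, 9, 6, 0, 6, 4, 9, 1)
  "0344082610" → prefix "0344" already present; 6 new (0, 8, 2, 6, 1, 0)
  "6617410" → prefix "6617" already present; 3 new (4, 1, 0)
  "03243" → prefix "03" already present; 3 new (2, 4, 3)
  "6617406" → prefix "66174" already present; 2 new (0, 6)
  "0358175549" → prefix "0358" already present; 6 new (1, 7, 5, 5, 4, 9)
  "66170432658" → prefix "6617" already present; 7 new (0, 4, 3, 2, 6, 5, 8)
  "0317061" → prefix "03" already present; 5 new (1, 7, 0, 6, 1)
  "0329364434" → prefix "032" already present; 7 new (9, 3, 6, 4, 4, 3, 4)
Total nodes = 10 + 1 + 11 + 4 + 9 + 4 + 5 + 3 + 8 + 6 + 3 + 3 + 2 + 6 + 7 + 5 + 7 = 94

94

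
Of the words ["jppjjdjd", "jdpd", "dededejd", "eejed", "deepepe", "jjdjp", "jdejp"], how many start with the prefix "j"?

4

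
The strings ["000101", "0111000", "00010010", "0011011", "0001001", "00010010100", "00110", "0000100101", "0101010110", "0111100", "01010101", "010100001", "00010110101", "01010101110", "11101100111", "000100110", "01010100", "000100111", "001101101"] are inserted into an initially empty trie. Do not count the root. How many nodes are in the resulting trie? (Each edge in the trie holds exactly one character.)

69

Trace insertions, counting only characters that open a new branch:
  "000101" → 6 new (0, 0, 0, 1, 0, 1)
  "0111000" → prefix "0" already present; 6 new (1, 1, 1, 0, 0, 0)
  "00010010" → prefix "00010" already present; 3 new (0, 1, 0)
  "0011011" → prefix "00" already present; 5 new (1, 1, 0, 1, 1)
  "0001001" → prefix "0001001" already present; 0 new (none)
  "00010010100" → prefix "00010010" already present; 3 new (1, 0, 0)
  "00110" → prefix "00110" already present; 0 new (none)
  "0000100101" → prefix "000" already present; 7 new (0, 1, 0, 0, 1, 0, 1)
  "0101010110" → prefix "01" already present; 8 new (0, 1, 0, 1, 0, 1, 1, 0)
  "0111100" → prefix "0111" already present; 3 new (1, 0, 0)
  "01010101" → prefix "01010101" already present; 0 new (none)
  "010100001" → prefix "01010" already present; 4 new (0, 0, 0, 1)
  "00010110101" → prefix "000101" already present; 5 new (1, 0, 1, 0, 1)
  "01010101110" → prefix "010101011" already present; 2 new (1, 0)
  "11101100111" → 11 new (1, 1, 1, 0, 1, 1, 0, 0, 1, 1, 1)
  "000100110" → prefix "0001001" already present; 2 new (1, 0)
  "01010100" → prefix "0101010" already present; 1 new (0)
  "000100111" → prefix "00010011" already present; 1 new (1)
  "001101101" → prefix "0011011" already present; 2 new (0, 1)
Total nodes = 6 + 6 + 3 + 5 + 0 + 3 + 0 + 7 + 8 + 3 + 0 + 4 + 5 + 2 + 11 + 2 + 1 + 1 + 2 = 69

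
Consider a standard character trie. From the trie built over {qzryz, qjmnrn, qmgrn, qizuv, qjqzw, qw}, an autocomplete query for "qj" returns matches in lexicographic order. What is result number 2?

qjqzw

Filter for "qj…" and sort: "qjmnrn", "qjqzw"
Position 2: qjqzw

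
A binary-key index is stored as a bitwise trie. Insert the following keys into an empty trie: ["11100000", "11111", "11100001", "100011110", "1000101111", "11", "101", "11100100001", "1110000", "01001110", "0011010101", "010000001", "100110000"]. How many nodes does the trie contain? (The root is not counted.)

Trace insertions, counting only characters that open a new branch:
  "11100000" → 8 new (1, 1, 1, 0, 0, 0, 0, 0)
  "11111" → prefix "111" already present; 2 new (1, 1)
  "11100001" → prefix "1110000" already present; 1 new (1)
  "100011110" → prefix "1" already present; 8 new (0, 0, 0, 1, 1, 1, 1, 0)
  "1000101111" → prefix "10001" already present; 5 new (0, 1, 1, 1, 1)
  "11" → prefix "11" already present; 0 new (none)
  "101" → prefix "10" already present; 1 new (1)
  "11100100001" → prefix "11100" already present; 6 new (1, 0, 0, 0, 0, 1)
  "1110000" → prefix "1110000" already present; 0 new (none)
  "01001110" → 8 new (0, 1, 0, 0, 1, 1, 1, 0)
  "0011010101" → prefix "0" already present; 9 new (0, 1, 1, 0, 1, 0, 1, 0, 1)
  "010000001" → prefix "0100" already present; 5 new (0, 0, 0, 0, 1)
  "100110000" → prefix "100" already present; 6 new (1, 1, 0, 0, 0, 0)
Total nodes = 8 + 2 + 1 + 8 + 5 + 0 + 1 + 6 + 0 + 8 + 9 + 5 + 6 = 59

59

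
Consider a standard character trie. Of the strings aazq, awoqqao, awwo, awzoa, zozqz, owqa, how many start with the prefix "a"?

4

Walk to "a"; the words in its subtree are exactly those with that prefix.
Words under "a": aazq, awoqqao, awwo, awzoa
Count: 4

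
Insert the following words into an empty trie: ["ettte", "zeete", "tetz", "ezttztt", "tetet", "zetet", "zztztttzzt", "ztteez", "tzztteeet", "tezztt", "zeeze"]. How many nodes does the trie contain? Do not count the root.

53

Count nodes per top-level branch (shared prefixes stored once):
  'e'-branch (ettte, ezttztt): 11 nodes
  't'-branch (tetet, tetz, tezztt, tzztteeet): 18 nodes
  'z'-branch (zeete, zeeze, zetet, ztteez, zztztttzzt): 24 nodes
Sum: 53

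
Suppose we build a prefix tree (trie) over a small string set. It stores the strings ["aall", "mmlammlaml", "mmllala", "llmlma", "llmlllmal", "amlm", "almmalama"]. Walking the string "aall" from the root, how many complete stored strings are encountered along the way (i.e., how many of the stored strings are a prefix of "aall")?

Check each prefix of "aall" against the stored set — each match is an end-marker on the path.
Prefixes of the query that are stored words: "aall"
Count: 1

1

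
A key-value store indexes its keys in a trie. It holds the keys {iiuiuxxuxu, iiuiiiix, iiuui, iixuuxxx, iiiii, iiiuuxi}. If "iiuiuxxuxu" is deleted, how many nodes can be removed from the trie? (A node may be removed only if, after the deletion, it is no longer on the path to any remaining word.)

After clearing the end-marker at "iiuiuxxuxu", prune upward until reaching a node still needed by another word.
The suffix "uxxuxu" (6 nodes) is used only by "iiuiuxxuxu"; the node for "iiui" still has the child "i", so pruning stops there.
Nodes removed: 6

6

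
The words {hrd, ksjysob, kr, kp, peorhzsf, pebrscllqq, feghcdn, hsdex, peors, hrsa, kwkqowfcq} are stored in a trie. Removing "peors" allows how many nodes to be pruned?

A node on "peors"'s path can go only if nothing else ends at it or branches off below it.
The suffix "s" (1 node) is used only by "peors"; the node for "peor" still has the child "h", so pruning stops there.
Nodes removed: 1

1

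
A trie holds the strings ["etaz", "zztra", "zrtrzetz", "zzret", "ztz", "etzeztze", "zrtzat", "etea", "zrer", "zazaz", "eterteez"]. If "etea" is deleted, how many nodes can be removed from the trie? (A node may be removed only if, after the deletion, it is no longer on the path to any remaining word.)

1

After clearing the end-marker at "etea", prune upward until reaching a node still needed by another word.
The suffix "a" (1 node) is used only by "etea"; the node for "ete" still has the child "r", so pruning stops there.
Nodes removed: 1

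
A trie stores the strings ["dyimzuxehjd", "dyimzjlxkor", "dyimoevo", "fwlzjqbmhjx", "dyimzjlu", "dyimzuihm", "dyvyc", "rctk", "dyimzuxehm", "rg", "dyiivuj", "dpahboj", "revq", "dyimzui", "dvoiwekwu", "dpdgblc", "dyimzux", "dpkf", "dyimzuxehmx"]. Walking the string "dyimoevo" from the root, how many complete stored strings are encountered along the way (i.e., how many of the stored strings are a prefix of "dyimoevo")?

Walk "dyimoevo" from the root; an end-of-word marker is hit whenever a stored word is a prefix of "dyimoevo".
Prefixes of the query that are stored words: "dyimoevo"
Count: 1

1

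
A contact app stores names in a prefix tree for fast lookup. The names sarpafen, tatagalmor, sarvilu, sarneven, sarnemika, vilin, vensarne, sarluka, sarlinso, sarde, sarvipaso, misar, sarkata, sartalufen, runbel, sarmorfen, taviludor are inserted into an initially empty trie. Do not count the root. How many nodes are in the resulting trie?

For each word, the new-node count is its length minus the longest prefix already in the trie:
  "sarpafen" → 8 new (s, a, r, p, a, f, e, n)
  "tatagalmor" → 10 new (t, a, t, a, g, a, l, m, o, r)
  "sarvilu" → prefix "sar" already present; 4 new (v, i, l, u)
  "sarneven" → prefix "sar" already present; 5 new (n, e, v, e, n)
  "sarnemika" → prefix "sarne" already present; 4 new (m, i, k, a)
  "vilin" → 5 new (v, i, l, i, n)
  "vensarne" → prefix "v" already present; 7 new (e, n, s, a, r, n, e)
  "sarluka" → prefix "sar" already present; 4 new (l, u, k, a)
  "sarlinso" → prefix "sarl" already present; 4 new (i, n, s, o)
  "sarde" → prefix "sar" already present; 2 new (d, e)
  "sarvipaso" → prefix "sarvi" already present; 4 new (p, a, s, o)
  "misar" → 5 new (m, i, s, a, r)
  "sarkata" → prefix "sar" already present; 4 new (k, a, t, a)
  "sartalufen" → prefix "sar" already present; 7 new (t, a, l, u, f, e, n)
  "runbel" → 6 new (r, u, n, b, e, l)
  "sarmorfen" → prefix "sar" already present; 6 new (m, o, r, f, e, n)
  "taviludor" → prefix "ta" already present; 7 new (v, i, l, u, d, o, r)
Total nodes = 8 + 10 + 4 + 5 + 4 + 5 + 7 + 4 + 4 + 2 + 4 + 5 + 4 + 7 + 6 + 6 + 7 = 92

92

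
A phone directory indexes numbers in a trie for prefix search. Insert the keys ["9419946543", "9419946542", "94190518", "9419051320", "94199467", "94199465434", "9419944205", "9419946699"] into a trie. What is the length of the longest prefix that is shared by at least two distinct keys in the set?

Equivalently: take the maximum, over all pairs, of their longest common prefix length.
e.g. "9419946543" and "94199465434" share the prefix "9419946543" of length 10; no pair shares a longer one.
Longest shared-prefix length: 10

10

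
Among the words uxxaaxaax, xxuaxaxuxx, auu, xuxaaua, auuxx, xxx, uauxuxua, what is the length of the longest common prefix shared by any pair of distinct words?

3

Look for the deepest trie node that still has at least two words in its subtree.
"auu" and "auuxx" agree on "auu" (3 characters) before diverging; nothing deeper is shared.
Longest shared-prefix length: 3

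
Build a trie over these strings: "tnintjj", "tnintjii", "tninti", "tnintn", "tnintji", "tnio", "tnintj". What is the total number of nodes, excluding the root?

Insert word by word; a character creates a node only if that edge doesn't already exist:
  "tnintjj" → 7 new (t, n, i, n, t, j, j)
  "tnintjii" → prefix "tnintj" already present; 2 new (i, i)
  "tninti" → prefix "tnint" already present; 1 new (i)
  "tnintn" → prefix "tnint" already present; 1 new (n)
  "tnintji" → prefix "tnintji" already present; 0 new (none)
  "tnio" → prefix "tni" already present; 1 new (o)
  "tnintj" → prefix "tnintj" already present; 0 new (none)
Total nodes = 7 + 2 + 1 + 1 + 0 + 1 + 0 = 12

12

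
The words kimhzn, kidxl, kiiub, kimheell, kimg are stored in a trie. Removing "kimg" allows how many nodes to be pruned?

1

Walk "kimg" from the leaf back toward the root, removing each node that no remaining word uses.
The suffix "g" (1 node) is used only by "kimg"; the node for "kim" still has the child "h", so pruning stops there.
Nodes removed: 1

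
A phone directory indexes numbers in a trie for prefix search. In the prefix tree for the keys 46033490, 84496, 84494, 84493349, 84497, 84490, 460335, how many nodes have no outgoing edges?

7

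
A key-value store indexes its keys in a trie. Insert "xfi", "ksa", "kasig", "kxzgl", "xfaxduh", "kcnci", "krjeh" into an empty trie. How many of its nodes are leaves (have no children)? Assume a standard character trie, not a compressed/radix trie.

7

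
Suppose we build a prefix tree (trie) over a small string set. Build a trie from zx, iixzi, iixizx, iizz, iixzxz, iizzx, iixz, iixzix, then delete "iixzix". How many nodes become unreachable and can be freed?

Walk "iixzix" from the leaf back toward the root, removing each node that no remaining word uses.
The suffix "x" (1 node) is used only by "iixzix"; "iixzi" is itself a stored word, so pruning stops there.
Nodes removed: 1

1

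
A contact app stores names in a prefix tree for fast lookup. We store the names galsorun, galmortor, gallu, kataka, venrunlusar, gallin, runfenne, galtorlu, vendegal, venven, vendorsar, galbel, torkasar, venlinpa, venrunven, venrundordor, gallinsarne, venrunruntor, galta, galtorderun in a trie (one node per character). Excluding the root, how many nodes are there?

Trace insertions, counting only characters that open a new branch:
  "galsorun" → 8 new (g, a, l, s, o, r, u, n)
  "galmortor" → prefix "gal" already present; 6 new (m, o, r, t, o, r)
  "gallu" → prefix "gal" already present; 2 new (l, u)
  "kataka" → 6 new (k, a, t, a, k, a)
  "venrunlusar" → 11 new (v, e, n, r, u, n, l, u, s, a, r)
  "gallin" → prefix "gall" already present; 2 new (i, n)
  "runfenne" → 8 new (r, u, n, f, e, n, n, e)
  "galtorlu" → prefix "gal" already present; 5 new (t, o, r, l, u)
  "vendegal" → prefix "ven" already present; 5 new (d, e, g, a, l)
  "venven" → prefix "ven" already present; 3 new (v, e, n)
  "vendorsar" → prefix "vend" already present; 5 new (o, r, s, a, r)
  "galbel" → prefix "gal" already present; 3 new (b, e, l)
  "torkasar" → 8 new (t, o, r, k, a, s, a, r)
  "venlinpa" → prefix "ven" already present; 5 new (l, i, n, p, a)
  "venrunven" → prefix "venrun" already present; 3 new (v, e, n)
  "venrundordor" → prefix "venrun" already present; 6 new (d, o, r, d, o, r)
  "gallinsarne" → prefix "gallin" already present; 5 new (s, a, r, n, e)
  "venrunruntor" → prefix "venrun" already present; 6 new (r, u, n, t, o, r)
  "galta" → prefix "galt" already present; 1 new (a)
  "galtorderun" → prefix "galtor" already present; 5 new (d, e, r, u, n)
Total nodes = 8 + 6 + 2 + 6 + 11 + 2 + 8 + 5 + 5 + 3 + 5 + 3 + 8 + 5 + 3 + 6 + 5 + 6 + 1 + 5 = 103

103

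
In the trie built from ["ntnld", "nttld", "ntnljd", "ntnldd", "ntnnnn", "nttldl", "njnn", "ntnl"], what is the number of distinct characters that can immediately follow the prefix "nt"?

The children of the "nt" node are the distinct next characters among strings starting with "nt".
Distinct next characters after "nt": n, t.
That node has 2 child edges.

2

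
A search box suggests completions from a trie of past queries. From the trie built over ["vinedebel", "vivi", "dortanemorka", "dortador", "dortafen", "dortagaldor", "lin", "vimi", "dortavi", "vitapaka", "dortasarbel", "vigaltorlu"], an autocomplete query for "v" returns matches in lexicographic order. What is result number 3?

vinedebel

Words with prefix "v", in lexicographic order: "vigaltorlu", "vimi", "vinedebel", "vitapaka", "vivi"
Position 3: vinedebel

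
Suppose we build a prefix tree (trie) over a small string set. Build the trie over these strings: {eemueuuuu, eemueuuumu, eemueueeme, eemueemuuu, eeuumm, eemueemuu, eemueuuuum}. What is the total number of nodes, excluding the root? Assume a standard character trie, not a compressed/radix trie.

25

For each word, the new-node count is its length minus the longest prefix already in the trie:
  "eemueuuuu" → 9 new (e, e, m, u, e, u, u, u, u)
  "eemueuuumu" → prefix "eemueuuu" already present; 2 new (m, u)
  "eemueueeme" → prefix "eemueu" already present; 4 new (e, e, m, e)
  "eemueemuuu" → prefix "eemue" already present; 5 new (e, m, u, u, u)
  "eeuumm" → prefix "ee" already present; 4 new (u, u, m, m)
  "eemueemuu" → prefix "eemueemuu" already present; 0 new (none)
  "eemueuuuum" → prefix "eemueuuuu" already present; 1 new (m)
Total nodes = 9 + 2 + 4 + 5 + 4 + 0 + 1 = 25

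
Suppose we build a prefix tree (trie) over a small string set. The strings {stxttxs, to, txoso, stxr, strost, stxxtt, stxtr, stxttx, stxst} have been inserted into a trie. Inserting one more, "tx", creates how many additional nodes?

0

Every character of "tx" already lies on an existing path (it is a prefix of some stored word).
No new nodes are needed: 0.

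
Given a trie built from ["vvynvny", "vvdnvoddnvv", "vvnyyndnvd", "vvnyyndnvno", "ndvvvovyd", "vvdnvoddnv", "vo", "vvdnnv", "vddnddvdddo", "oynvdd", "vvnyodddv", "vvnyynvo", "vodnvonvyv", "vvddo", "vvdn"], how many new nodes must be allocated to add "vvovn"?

3

"vv" is already a path in the trie; the remaining "ovn" must be added.
So 5 − 2 = 3 new nodes.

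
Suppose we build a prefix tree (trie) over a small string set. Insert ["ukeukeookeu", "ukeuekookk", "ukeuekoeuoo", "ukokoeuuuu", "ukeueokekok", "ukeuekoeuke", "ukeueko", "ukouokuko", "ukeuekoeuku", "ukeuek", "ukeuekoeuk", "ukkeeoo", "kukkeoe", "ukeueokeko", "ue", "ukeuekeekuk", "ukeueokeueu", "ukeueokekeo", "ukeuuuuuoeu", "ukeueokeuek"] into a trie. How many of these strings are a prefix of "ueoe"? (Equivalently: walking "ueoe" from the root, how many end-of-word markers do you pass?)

Check each prefix of "ueoe" against the stored set — each match is an end-marker on the path.
Prefixes of the query that are stored words: "ue"
Count: 1

1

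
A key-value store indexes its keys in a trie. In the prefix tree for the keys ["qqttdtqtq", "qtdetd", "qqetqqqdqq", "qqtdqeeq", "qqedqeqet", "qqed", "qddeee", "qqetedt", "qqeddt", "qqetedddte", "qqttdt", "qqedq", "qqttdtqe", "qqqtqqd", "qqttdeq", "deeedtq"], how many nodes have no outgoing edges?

13

Leaves are exactly the stored words that no other stored word extends.
Those words: "deeedtq", "qddeee", "qqeddt", "qqedqeqet", "qqetedddte", "qqetedt", "qqetqqqdqq", "qqqtqqd", "qqtdqeeq", "qqttdeq", "qqttdtqe", "qqttdtqtq", "qtdetd"
Leaf count: 13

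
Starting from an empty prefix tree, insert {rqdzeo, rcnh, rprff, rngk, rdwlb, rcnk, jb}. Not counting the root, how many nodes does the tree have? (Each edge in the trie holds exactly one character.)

23

Count nodes per top-level branch (shared prefixes stored once):
  'j'-branch (jb): 2 nodes
  'r'-branch (rcnh, rcnk, rdwlb, rngk, rprff, rqdzeo): 21 nodes
Sum: 23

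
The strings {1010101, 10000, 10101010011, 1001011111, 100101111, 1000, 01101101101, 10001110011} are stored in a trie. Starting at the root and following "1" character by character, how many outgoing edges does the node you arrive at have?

1

Walk "1" from the root, arriving at one node.
Characters that immediately follow "1" among the stored strings: {0}.
That node has 1 child edge.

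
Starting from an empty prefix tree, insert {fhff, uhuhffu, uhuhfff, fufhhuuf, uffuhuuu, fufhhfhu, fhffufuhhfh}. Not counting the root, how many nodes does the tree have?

Insert word by word; a character creates a node only if that edge doesn't already exist:
  "fhff" → 4 new (f, h, f, f)
  "uhuhffu" → 7 new (u, h, u, h, f, f, u)
  "uhuhfff" → prefix "uhuhff" already present; 1 new (f)
  "fufhhuuf" → prefix "f" already present; 7 new (u, f, h, h, u, u, f)
  "uffuhuuu" → prefix "u" already present; 7 new (f, f, u, h, u, u, u)
  "fufhhfhu" → prefix "fufhh" already present; 3 new (f, h, u)
  "fhffufuhhfh" → prefix "fhff" already present; 7 new (u, f, u, h, h, f, h)
Total nodes = 4 + 7 + 1 + 7 + 7 + 3 + 7 = 36

36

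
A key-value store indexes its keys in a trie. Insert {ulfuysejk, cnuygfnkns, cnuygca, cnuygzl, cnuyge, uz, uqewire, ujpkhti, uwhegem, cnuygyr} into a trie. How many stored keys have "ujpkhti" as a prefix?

Walk to "ujpkhti"; the words in its subtree are exactly those with that prefix.
Words under "ujpkhti": ujpkhti
Count: 1

1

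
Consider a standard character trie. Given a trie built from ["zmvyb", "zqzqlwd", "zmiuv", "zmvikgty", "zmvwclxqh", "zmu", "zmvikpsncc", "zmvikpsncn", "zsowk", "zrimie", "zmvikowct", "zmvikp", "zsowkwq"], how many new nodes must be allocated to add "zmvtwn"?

Walking "zmvtwn" from the root, the first 3 characters ("zmv") follow existing edges; "t" is the first miss.
So 6 − 3 = 3 new nodes.

3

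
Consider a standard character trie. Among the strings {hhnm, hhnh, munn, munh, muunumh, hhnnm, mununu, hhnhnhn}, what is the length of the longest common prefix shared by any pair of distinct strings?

4

Equivalently: take the maximum, over all pairs, of their longest common prefix length.
e.g. "hhnh" and "hhnhnhn" share the prefix "hhnh" of length 4; no pair shares a longer one.
Longest shared-prefix length: 4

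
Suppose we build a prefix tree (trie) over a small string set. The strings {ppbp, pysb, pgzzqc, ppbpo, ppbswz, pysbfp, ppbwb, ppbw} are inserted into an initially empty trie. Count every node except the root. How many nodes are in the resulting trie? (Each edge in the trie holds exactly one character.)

Trie structure (* marks end of a word):
(root)
└─ p
   ├─ g
   │  └─ z
   │     └─ z
   │        └─ q
   │           └─ c *
   ├─ p
   │  └─ b
   │     ├─ p *
   │     │  └─ o *
   │     ├─ s
   │     │  └─ w
   │     │     └─ z *
   │     └─ w *
   │        └─ b *
   └─ y
      └─ s
         └─ b *
            └─ f
               └─ p *
Counting every labelled node above: 20.

20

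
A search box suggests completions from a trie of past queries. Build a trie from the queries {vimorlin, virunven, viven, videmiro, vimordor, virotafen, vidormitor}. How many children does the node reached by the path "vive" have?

1

Walk "vive" from the root, arriving at one node.
Distinct next characters after "vive": n.
That node has 1 child edge.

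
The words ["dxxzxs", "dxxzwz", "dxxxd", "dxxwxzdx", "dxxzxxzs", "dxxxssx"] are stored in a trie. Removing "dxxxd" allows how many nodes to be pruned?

1

After clearing the end-marker at "dxxxd", prune upward until reaching a node still needed by another word.
The suffix "d" (1 node) is used only by "dxxxd"; the node for "dxxx" still has the child "s", so pruning stops there.
Nodes removed: 1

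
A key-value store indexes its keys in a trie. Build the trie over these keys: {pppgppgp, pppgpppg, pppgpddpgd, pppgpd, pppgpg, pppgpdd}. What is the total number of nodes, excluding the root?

Trie structure (* marks end of a word):
(root)
└─ p
   └─ p
      └─ p
         └─ g
            └─ p
               ├─ d *
               │  └─ d *
               │     └─ p
               │        └─ g
               │           └─ d *
               ├─ g *
               └─ p
                  ├─ g
                  │  └─ p *
                  └─ p
                     └─ g *
Counting every labelled node above: 16.

16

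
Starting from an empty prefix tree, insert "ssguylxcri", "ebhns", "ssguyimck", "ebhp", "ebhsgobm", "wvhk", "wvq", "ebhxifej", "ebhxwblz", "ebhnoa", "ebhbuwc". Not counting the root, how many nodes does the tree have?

Count nodes per top-level branch (shared prefixes stored once):
  'e'-branch (ebhbuwc, ebhnoa, ebhns, ebhp, ebhsgobm, ebhxifej, ebhxwblz): 26 nodes
  's'-branch (ssguyimck, ssguylxcri): 14 nodes
  'w'-branch (wvhk, wvq): 5 nodes
Sum: 45

45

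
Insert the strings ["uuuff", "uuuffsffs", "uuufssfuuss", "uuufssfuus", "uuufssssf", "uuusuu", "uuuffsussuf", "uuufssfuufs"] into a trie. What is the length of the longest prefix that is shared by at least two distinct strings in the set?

10

Equivalently: take the maximum, over all pairs, of their longest common prefix length.
e.g. "uuufssfuus" and "uuufssfuuss" share the prefix "uuufssfuus" of length 10; no pair shares a longer one.
Longest shared-prefix length: 10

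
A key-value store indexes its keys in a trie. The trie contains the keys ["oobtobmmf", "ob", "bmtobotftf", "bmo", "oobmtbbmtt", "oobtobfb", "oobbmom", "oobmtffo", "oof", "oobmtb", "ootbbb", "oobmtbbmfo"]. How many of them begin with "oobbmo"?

1

Filter for entries beginning with "oobbmo":
Words under "oobbmo": oobbmom
Count: 1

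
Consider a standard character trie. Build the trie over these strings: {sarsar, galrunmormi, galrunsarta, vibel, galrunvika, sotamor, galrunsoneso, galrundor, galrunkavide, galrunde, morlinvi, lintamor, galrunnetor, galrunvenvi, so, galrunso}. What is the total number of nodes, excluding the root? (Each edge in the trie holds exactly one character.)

Insert word by word; a character creates a node only if that edge doesn't already exist:
  "sarsar" → 6 new (s, a, r, s, a, r)
  "galrunmormi" → 11 new (g, a, l, r, u, n, m, o, r, m, i)
  "galrunsarta" → prefix "galrun" already present; 5 new (s, a, r, t, a)
  "vibel" → 5 new (v, i, b, e, l)
  "galrunvika" → prefix "galrun" already present; 4 new (v, i, k, a)
  "sotamor" → prefix "s" already present; 6 new (o, t, a, m, o, r)
  "galrunsoneso" → prefix "galruns" already present; 5 new (o, n, e, s, o)
  "galrundor" → prefix "galrun" already present; 3 new (d, o, r)
  "galrunkavide" → prefix "galrun" already present; 6 new (k, a, v, i, d, e)
  "galrunde" → prefix "galrund" already present; 1 new (e)
  "morlinvi" → 8 new (m, o, r, l, i, n, v, i)
  "lintamor" → 8 new (l, i, n, t, a, m, o, r)
  "galrunnetor" → prefix "galrun" already present; 5 new (n, e, t, o, r)
  "galrunvenvi" → prefix "galrunv" already present; 4 new (e, n, v, i)
  "so" → prefix "so" already present; 0 new (none)
  "galrunso" → prefix "galrunso" already present; 0 new (none)
Total nodes = 6 + 11 + 5 + 5 + 4 + 6 + 5 + 3 + 6 + 1 + 8 + 8 + 5 + 4 + 0 + 0 = 77

77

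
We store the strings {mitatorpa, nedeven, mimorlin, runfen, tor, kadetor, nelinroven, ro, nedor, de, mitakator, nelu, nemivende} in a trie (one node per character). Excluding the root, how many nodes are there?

Trace insertions, counting only characters that open a new branch:
  "mitatorpa" → 9 new (m, i, t, a, t, o, r, p, a)
  "nedeven" → 7 new (n, e, d, e, v, e, n)
  "mimorlin" → prefix "mi" already present; 6 new (m, o, r, l, i, n)
  "runfen" → 6 new (r, u, n, f, e, n)
  "tor" → 3 new (t, o, r)
  "kadetor" → 7 new (k, a, d, e, t, o, r)
  "nelinroven" → prefix "ne" already present; 8 new (l, i, n, r, o, v, e, n)
  "ro" → prefix "r" already present; 1 new (o)
  "nedor" → prefix "ned" already present; 2 new (o, r)
  "de" → 2 new (d, e)
  "mitakator" → prefix "mita" already present; 5 new (k, a, t, o, r)
  "nelu" → prefix "nel" already present; 1 new (u)
  "nemivende" → prefix "ne" already present; 7 new (m, i, v, e, n, d, e)
Total nodes = 9 + 7 + 6 + 6 + 3 + 7 + 8 + 1 + 2 + 2 + 5 + 1 + 7 = 64

64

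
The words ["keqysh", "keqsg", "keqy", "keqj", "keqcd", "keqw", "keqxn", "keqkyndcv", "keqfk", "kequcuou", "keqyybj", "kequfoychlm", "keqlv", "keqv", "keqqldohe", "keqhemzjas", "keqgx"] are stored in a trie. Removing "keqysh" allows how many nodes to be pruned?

A node on "keqysh"'s path can go only if nothing else ends at it or branches off below it.
The suffix "sh" (2 nodes) is used only by "keqysh"; the node for "keqy" still has the child "y", so pruning stops there.
Nodes removed: 2

2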